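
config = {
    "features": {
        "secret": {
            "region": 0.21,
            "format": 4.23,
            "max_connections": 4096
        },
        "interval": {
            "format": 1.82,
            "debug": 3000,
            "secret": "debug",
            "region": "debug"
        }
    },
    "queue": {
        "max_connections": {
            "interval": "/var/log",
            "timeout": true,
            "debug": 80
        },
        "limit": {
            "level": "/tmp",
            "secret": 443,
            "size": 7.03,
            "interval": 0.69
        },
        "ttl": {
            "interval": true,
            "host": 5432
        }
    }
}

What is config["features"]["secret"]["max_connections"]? 4096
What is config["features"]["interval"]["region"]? "debug"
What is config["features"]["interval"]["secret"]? "debug"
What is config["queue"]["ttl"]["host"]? 5432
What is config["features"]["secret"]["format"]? 4.23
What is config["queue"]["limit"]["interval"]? 0.69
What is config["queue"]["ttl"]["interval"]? True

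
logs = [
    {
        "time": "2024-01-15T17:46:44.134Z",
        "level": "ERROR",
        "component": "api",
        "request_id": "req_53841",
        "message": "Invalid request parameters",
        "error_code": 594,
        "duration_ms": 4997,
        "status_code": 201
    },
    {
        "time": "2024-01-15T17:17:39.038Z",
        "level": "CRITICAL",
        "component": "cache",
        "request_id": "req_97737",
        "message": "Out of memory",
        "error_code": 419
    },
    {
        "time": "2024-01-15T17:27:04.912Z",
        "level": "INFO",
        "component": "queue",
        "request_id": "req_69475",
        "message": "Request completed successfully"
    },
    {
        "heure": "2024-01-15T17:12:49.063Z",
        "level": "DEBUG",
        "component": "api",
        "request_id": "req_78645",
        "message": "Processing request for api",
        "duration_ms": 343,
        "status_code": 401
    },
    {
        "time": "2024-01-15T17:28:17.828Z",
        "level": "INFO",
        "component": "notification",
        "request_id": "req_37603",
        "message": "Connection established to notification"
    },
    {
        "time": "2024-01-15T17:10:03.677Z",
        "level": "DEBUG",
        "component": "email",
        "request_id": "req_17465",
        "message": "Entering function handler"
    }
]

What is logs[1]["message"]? "Out of memory"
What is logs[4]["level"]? "INFO"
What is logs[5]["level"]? "DEBUG"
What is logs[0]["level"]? "ERROR"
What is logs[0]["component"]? "api"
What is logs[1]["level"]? "CRITICAL"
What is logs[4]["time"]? "2024-01-15T17:28:17.828Z"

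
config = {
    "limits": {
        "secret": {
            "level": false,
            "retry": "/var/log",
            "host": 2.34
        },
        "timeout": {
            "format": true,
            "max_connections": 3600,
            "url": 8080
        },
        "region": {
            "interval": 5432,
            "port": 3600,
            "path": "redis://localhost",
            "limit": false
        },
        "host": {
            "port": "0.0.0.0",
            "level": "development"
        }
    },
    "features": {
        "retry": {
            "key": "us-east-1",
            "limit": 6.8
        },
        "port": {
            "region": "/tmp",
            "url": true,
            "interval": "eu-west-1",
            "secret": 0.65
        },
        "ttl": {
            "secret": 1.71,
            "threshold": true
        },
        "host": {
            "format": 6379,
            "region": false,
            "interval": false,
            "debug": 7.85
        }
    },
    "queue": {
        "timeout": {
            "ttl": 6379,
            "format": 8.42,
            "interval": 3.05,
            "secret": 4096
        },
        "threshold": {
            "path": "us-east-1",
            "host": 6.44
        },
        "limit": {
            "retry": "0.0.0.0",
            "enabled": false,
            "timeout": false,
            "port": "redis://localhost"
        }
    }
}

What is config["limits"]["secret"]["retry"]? "/var/log"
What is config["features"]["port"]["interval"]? "eu-west-1"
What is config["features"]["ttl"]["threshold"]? True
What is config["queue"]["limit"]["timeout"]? False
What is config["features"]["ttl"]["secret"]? 1.71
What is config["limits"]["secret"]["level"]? False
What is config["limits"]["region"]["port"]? 3600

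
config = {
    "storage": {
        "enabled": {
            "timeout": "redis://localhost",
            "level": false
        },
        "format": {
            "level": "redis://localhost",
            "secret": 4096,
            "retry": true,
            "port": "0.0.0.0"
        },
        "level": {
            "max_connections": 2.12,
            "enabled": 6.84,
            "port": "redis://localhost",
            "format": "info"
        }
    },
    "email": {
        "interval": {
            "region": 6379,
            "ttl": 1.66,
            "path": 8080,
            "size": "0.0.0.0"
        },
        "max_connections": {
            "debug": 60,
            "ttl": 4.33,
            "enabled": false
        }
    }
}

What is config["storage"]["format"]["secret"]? 4096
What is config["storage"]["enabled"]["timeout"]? "redis://localhost"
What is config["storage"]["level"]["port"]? "redis://localhost"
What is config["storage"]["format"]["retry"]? True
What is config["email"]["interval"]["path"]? 8080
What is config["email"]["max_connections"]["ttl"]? 4.33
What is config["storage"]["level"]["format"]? "info"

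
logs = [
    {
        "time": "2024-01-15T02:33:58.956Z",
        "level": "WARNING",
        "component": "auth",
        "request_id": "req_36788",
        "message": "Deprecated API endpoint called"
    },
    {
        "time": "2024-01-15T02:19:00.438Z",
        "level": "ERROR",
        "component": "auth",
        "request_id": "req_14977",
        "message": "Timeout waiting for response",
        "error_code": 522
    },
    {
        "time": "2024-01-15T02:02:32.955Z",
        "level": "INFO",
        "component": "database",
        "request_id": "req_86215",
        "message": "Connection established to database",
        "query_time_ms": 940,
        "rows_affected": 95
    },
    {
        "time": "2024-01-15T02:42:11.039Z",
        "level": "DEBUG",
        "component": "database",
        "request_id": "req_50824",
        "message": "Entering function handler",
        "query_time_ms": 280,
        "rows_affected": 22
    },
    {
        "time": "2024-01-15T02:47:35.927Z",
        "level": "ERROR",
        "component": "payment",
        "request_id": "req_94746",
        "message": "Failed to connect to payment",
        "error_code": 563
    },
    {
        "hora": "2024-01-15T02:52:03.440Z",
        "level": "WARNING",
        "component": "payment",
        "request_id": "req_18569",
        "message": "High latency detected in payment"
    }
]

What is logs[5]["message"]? "High latency detected in payment"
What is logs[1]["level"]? "ERROR"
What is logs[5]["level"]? "WARNING"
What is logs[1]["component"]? "auth"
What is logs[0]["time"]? "2024-01-15T02:33:58.956Z"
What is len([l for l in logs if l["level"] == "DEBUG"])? 1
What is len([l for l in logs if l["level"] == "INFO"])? 1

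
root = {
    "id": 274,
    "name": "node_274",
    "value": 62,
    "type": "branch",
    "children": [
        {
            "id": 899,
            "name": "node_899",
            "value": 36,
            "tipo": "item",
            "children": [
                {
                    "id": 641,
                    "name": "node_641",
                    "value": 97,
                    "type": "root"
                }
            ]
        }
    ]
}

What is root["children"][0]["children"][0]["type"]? "root"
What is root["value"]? 62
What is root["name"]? "node_274"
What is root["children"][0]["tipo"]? "item"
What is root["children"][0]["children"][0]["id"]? 641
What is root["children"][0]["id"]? 899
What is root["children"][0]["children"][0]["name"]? "node_641"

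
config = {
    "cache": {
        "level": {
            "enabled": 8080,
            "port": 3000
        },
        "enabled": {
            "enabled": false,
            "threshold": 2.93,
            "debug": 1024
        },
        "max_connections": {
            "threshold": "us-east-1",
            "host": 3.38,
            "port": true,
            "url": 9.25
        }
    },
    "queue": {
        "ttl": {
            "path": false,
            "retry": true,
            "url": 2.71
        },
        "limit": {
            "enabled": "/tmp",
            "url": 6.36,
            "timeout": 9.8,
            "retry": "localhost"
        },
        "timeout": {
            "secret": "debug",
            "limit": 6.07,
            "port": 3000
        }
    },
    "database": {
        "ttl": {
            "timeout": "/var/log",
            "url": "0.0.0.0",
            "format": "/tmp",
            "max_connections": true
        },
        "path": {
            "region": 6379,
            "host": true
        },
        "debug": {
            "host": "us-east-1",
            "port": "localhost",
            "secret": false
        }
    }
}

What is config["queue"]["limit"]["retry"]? "localhost"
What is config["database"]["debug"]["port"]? "localhost"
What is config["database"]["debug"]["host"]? "us-east-1"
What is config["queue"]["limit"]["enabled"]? "/tmp"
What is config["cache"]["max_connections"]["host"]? 3.38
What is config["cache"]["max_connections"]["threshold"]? "us-east-1"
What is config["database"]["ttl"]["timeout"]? "/var/log"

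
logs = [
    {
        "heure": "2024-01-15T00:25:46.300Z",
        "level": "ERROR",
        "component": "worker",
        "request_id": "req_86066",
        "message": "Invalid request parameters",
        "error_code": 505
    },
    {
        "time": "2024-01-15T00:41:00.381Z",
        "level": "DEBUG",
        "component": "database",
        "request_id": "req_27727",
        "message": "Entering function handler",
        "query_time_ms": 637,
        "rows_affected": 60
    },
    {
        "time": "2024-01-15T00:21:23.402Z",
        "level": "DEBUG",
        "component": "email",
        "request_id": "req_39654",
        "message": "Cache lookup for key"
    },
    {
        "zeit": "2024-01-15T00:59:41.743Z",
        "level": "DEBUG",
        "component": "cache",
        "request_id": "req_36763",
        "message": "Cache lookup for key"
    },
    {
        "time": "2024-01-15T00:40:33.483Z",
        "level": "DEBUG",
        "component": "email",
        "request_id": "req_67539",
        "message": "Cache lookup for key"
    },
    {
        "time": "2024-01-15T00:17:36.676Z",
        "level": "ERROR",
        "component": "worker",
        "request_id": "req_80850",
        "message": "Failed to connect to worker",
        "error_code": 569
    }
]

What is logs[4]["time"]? "2024-01-15T00:40:33.483Z"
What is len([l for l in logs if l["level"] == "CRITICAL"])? 0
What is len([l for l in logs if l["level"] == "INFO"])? 0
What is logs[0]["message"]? "Invalid request parameters"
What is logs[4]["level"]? "DEBUG"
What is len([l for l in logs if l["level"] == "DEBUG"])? 4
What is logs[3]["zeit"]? "2024-01-15T00:59:41.743Z"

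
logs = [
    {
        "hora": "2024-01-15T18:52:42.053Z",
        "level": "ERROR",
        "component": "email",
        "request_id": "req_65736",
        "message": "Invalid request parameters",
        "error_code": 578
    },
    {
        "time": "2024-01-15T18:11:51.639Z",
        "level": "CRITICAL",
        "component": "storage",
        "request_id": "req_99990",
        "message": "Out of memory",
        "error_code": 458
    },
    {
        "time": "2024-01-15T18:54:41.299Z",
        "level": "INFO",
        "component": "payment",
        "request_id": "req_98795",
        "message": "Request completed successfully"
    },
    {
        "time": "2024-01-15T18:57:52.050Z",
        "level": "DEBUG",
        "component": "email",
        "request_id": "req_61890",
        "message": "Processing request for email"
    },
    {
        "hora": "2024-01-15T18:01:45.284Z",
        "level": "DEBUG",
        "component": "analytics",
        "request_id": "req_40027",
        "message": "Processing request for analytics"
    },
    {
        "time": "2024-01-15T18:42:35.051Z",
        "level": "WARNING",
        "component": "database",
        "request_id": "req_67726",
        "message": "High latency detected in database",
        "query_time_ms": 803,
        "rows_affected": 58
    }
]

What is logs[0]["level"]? "ERROR"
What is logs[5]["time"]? "2024-01-15T18:42:35.051Z"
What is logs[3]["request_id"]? "req_61890"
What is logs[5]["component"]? "database"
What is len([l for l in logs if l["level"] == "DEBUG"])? 2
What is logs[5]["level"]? "WARNING"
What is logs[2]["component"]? "payment"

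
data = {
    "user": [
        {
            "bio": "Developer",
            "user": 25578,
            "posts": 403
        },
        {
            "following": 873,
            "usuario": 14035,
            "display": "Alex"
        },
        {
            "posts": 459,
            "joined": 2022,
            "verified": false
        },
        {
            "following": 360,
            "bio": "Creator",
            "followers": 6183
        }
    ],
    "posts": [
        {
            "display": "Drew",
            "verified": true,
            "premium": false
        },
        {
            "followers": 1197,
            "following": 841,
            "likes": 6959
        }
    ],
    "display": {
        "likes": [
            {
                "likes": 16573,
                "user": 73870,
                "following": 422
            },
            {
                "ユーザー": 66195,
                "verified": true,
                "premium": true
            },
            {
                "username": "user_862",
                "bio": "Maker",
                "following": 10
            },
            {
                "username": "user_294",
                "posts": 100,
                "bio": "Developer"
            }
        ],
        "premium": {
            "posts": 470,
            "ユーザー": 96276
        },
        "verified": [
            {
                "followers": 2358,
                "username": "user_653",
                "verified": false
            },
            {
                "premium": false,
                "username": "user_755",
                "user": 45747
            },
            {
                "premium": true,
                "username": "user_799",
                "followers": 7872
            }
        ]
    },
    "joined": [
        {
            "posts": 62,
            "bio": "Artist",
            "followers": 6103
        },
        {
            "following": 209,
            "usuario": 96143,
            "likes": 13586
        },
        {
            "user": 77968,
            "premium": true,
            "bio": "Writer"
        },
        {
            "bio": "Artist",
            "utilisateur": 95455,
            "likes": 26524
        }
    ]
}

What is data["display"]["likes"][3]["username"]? "user_294"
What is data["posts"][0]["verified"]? True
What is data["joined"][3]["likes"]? 26524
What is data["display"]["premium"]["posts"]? 470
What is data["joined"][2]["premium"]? True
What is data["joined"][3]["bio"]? "Artist"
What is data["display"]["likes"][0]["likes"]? 16573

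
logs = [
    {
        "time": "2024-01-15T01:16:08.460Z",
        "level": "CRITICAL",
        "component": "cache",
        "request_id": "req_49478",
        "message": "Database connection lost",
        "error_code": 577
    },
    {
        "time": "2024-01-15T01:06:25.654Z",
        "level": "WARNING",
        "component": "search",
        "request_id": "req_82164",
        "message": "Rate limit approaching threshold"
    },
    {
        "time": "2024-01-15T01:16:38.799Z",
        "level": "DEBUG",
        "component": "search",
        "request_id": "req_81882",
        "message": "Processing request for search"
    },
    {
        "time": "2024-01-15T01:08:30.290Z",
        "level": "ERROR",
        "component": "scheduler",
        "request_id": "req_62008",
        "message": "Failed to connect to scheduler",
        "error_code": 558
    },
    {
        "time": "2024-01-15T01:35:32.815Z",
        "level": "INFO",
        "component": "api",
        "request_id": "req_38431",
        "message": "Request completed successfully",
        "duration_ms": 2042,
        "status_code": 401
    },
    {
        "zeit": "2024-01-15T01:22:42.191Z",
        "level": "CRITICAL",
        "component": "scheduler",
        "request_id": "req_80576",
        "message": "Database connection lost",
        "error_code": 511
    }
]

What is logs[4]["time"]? "2024-01-15T01:35:32.815Z"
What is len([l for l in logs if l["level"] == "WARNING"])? 1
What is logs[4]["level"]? "INFO"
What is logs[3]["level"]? "ERROR"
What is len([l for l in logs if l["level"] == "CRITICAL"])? 2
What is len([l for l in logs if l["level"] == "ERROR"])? 1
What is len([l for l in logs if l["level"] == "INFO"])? 1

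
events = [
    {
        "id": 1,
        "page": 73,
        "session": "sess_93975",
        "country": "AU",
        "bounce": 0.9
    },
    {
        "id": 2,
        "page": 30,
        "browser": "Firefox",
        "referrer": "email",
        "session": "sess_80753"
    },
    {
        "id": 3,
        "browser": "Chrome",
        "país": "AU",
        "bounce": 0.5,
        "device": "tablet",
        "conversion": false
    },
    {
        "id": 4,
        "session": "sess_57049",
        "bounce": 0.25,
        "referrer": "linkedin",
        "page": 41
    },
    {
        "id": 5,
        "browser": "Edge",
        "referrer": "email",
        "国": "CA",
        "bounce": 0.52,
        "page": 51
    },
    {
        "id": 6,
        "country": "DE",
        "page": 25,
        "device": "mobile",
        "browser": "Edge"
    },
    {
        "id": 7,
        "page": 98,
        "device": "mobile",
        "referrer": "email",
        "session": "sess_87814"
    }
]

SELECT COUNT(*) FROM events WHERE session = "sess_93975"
1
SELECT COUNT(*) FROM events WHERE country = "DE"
1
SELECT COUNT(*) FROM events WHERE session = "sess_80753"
1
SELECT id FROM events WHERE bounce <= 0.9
[1, 3, 4, 5]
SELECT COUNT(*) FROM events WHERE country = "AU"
1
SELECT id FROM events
[1, 2, 3, 4, 5, 6, 7]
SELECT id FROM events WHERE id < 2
[1]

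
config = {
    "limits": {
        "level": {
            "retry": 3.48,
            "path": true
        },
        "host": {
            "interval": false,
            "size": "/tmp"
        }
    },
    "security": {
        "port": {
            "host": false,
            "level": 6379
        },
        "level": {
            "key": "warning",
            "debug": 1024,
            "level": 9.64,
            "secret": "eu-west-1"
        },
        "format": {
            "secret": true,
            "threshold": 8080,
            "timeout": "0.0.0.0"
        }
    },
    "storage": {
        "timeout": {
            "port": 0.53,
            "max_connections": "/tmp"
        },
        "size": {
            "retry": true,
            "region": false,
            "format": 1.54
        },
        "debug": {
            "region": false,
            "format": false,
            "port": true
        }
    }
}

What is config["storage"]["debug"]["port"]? True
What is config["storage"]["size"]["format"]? 1.54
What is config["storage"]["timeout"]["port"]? 0.53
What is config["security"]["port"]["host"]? False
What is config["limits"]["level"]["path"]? True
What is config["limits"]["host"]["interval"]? False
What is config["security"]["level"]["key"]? "warning"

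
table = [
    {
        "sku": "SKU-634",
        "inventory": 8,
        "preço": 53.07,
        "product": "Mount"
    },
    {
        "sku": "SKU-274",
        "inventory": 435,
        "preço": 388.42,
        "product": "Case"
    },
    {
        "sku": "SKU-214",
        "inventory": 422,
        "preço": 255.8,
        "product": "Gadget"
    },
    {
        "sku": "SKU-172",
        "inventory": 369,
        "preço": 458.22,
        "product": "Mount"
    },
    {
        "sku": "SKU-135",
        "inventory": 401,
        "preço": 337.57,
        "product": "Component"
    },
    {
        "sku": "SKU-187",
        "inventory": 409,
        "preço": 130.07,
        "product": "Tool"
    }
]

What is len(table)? 6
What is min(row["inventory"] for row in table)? 8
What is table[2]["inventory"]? 422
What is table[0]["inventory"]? 8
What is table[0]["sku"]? "SKU-634"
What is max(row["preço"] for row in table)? 458.22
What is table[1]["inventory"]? 435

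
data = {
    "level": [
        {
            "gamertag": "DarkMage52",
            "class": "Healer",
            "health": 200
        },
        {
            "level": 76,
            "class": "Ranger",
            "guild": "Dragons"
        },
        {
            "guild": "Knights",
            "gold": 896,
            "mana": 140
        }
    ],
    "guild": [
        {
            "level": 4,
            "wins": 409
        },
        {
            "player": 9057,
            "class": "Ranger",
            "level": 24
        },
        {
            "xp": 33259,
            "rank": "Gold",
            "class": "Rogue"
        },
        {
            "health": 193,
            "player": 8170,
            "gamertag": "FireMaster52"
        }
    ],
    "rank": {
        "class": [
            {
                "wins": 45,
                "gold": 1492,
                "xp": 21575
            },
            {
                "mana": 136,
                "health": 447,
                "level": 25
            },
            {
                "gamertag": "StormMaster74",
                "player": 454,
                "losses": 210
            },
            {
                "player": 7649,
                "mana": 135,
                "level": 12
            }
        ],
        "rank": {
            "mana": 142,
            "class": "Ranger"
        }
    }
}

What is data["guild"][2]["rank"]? "Gold"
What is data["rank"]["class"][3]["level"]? 12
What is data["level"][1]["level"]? 76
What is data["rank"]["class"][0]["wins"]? 45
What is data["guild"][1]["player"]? 9057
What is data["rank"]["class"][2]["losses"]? 210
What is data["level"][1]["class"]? "Ranger"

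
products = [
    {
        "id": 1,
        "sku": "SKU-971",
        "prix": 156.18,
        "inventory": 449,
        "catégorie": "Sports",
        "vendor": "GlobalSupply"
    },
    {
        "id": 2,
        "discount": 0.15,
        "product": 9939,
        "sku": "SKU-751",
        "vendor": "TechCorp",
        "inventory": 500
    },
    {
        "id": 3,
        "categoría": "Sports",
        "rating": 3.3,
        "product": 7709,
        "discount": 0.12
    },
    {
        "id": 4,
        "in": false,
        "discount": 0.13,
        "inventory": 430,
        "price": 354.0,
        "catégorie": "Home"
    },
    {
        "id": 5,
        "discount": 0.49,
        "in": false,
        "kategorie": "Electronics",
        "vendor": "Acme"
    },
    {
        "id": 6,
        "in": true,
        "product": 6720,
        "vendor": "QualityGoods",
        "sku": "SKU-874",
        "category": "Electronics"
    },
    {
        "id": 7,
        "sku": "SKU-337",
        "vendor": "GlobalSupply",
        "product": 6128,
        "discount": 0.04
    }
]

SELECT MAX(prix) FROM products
156.18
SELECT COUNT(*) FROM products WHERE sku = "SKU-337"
1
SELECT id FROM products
[1, 2, 3, 4, 5, 6, 7]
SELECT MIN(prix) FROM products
156.18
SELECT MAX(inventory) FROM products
500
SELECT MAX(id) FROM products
7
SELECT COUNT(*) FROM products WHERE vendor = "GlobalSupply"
2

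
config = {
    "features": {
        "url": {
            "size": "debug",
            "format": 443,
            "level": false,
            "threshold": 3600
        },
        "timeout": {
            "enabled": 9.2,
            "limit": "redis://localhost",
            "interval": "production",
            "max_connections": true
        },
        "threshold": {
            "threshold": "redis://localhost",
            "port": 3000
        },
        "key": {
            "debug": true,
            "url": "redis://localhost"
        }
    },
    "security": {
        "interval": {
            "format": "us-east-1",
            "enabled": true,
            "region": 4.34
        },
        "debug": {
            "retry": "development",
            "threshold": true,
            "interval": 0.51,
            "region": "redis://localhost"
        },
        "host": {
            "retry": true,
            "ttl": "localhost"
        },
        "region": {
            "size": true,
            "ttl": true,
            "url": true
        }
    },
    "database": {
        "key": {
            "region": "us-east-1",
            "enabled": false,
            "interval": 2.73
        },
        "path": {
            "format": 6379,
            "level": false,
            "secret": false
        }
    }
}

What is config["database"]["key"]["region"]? "us-east-1"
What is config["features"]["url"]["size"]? "debug"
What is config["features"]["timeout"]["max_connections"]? True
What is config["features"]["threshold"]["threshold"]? "redis://localhost"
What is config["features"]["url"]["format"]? 443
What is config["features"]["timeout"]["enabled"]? 9.2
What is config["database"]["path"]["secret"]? False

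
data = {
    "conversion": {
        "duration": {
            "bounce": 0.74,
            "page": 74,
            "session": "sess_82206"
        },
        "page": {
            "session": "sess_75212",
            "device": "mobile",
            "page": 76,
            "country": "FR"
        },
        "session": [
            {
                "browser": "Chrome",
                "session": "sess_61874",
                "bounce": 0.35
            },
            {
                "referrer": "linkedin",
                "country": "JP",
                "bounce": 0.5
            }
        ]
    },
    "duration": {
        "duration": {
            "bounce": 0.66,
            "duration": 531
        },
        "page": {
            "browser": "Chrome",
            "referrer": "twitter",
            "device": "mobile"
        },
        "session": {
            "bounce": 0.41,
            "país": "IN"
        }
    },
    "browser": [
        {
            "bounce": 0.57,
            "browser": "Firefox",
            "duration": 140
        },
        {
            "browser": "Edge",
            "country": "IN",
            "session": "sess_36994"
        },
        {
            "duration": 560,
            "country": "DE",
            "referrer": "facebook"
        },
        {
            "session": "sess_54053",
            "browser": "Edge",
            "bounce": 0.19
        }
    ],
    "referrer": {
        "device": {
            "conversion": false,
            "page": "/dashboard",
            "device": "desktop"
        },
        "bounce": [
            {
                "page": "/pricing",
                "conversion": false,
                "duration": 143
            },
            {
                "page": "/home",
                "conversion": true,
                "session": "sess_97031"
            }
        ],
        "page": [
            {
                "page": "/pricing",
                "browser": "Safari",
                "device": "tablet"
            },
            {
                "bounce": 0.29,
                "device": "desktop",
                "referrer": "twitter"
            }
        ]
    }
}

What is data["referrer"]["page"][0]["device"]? "tablet"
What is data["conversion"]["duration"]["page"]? 74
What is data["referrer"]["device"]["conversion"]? False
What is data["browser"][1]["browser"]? "Edge"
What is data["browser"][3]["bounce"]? 0.19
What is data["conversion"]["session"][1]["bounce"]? 0.5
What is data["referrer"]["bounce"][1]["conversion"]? True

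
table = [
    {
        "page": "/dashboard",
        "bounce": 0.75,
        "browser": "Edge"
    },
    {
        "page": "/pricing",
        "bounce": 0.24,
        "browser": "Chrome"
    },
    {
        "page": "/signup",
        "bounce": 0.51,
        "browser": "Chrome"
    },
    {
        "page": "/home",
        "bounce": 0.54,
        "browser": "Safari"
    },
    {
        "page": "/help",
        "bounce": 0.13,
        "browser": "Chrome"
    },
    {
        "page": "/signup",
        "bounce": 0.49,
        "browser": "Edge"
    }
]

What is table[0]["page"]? "/dashboard"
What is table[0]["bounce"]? 0.75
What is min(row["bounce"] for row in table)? 0.13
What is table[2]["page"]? "/signup"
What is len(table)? 6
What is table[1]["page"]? "/pricing"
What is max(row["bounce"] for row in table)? 0.75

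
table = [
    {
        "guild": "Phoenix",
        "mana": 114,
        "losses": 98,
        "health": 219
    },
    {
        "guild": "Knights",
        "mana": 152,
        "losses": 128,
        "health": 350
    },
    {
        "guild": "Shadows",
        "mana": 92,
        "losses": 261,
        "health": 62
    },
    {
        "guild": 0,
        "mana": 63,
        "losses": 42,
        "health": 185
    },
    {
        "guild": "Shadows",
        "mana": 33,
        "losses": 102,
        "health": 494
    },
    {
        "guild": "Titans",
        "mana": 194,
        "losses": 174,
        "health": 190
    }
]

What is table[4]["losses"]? 102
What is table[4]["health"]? 494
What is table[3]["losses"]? 42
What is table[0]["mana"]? 114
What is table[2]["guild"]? "Shadows"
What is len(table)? 6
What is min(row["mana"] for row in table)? 33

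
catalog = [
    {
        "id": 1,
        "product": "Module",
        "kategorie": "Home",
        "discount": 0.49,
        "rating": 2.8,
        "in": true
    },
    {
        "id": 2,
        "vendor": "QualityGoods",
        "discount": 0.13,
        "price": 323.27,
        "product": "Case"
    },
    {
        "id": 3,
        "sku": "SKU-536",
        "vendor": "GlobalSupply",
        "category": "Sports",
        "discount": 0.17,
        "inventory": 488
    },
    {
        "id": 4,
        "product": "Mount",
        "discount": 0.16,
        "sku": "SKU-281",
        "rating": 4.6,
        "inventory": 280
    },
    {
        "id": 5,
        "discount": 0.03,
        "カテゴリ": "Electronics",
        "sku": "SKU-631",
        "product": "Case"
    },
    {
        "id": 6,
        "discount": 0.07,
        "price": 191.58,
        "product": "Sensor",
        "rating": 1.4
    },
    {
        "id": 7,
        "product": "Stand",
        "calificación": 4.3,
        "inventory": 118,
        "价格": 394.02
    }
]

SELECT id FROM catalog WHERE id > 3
[4, 5, 6, 7]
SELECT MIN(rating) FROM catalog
1.4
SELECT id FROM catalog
[1, 2, 3, 4, 5, 6, 7]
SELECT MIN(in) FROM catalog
True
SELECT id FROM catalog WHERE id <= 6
[1, 2, 3, 4, 5, 6]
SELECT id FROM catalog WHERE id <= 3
[1, 2, 3]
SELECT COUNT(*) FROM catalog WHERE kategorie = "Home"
1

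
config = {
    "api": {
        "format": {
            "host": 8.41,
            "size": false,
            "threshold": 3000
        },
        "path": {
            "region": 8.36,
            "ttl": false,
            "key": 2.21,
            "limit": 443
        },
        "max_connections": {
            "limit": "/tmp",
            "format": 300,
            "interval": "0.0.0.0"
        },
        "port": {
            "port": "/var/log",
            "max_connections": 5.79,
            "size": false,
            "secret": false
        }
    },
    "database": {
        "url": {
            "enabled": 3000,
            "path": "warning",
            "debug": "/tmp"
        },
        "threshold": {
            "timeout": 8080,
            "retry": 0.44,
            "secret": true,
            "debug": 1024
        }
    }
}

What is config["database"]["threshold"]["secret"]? True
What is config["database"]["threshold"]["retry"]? 0.44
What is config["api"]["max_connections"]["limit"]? "/tmp"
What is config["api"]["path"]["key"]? 2.21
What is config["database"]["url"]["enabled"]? 3000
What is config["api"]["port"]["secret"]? False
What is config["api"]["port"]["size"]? False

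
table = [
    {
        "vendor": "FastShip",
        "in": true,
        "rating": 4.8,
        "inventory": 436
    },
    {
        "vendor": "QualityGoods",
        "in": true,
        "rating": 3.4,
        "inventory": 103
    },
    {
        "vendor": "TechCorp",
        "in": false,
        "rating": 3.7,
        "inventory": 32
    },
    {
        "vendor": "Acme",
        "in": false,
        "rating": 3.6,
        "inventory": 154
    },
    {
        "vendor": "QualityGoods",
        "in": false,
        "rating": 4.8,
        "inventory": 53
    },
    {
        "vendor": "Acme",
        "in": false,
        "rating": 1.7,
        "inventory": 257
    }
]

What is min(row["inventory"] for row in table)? 32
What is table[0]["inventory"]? 436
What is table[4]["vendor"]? "QualityGoods"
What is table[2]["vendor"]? "TechCorp"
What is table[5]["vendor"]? "Acme"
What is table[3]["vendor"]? "Acme"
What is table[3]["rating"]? 3.6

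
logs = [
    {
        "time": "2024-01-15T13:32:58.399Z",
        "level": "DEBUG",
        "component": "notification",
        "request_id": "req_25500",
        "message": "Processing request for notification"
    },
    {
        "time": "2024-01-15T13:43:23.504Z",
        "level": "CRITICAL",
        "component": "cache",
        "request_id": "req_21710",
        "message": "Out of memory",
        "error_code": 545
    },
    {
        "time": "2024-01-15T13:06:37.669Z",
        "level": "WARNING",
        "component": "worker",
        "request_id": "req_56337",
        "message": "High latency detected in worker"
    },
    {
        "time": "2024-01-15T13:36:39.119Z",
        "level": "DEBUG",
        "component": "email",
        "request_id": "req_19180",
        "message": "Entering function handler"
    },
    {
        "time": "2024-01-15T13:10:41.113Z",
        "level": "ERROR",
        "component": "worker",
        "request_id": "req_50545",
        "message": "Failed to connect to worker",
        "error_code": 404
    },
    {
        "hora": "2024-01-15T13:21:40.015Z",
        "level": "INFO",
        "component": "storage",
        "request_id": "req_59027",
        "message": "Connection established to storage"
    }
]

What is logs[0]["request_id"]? "req_25500"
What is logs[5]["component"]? "storage"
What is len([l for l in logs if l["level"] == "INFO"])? 1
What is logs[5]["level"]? "INFO"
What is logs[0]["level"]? "DEBUG"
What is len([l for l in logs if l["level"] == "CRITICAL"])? 1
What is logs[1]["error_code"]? 545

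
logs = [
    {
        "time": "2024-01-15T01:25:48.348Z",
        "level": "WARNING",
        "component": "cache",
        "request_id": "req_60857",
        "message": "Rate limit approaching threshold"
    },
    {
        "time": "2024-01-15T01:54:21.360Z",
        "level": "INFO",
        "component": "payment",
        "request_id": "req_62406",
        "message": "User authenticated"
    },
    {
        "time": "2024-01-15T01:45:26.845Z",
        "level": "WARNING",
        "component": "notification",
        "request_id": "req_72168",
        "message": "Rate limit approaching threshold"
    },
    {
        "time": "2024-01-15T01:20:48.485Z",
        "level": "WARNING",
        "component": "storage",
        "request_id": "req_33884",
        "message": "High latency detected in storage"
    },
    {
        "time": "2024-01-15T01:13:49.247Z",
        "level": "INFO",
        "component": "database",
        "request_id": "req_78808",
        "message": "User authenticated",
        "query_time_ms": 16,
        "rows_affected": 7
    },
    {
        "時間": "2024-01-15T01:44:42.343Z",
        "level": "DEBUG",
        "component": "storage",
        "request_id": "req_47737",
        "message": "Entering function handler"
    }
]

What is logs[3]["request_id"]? "req_33884"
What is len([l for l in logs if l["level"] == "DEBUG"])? 1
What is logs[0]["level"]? "WARNING"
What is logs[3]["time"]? "2024-01-15T01:20:48.485Z"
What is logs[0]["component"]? "cache"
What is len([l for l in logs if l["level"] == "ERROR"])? 0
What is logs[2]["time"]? "2024-01-15T01:45:26.845Z"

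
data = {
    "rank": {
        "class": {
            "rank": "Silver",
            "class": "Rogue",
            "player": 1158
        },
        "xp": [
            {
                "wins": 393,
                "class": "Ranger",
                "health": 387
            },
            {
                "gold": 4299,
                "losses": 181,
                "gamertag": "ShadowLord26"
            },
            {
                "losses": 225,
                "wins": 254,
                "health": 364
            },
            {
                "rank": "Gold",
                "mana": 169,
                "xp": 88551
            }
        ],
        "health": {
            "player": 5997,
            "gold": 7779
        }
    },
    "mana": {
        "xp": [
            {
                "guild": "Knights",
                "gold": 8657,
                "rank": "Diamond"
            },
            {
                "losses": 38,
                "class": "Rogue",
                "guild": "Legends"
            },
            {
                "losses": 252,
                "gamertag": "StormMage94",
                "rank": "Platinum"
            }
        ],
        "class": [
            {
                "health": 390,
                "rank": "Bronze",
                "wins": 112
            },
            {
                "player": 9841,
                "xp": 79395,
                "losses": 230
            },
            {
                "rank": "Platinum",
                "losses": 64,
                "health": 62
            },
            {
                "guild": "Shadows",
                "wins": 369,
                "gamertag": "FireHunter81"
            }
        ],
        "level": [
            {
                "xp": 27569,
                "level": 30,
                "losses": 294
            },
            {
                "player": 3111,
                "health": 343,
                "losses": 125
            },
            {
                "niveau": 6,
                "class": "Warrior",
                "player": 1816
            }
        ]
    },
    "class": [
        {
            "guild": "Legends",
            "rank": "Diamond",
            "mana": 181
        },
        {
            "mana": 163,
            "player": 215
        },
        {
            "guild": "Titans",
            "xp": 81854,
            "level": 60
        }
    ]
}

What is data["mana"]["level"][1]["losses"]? 125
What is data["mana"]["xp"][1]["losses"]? 38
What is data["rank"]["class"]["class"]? "Rogue"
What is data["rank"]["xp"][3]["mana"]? 169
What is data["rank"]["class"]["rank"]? "Silver"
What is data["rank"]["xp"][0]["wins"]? 393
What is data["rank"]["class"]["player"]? 1158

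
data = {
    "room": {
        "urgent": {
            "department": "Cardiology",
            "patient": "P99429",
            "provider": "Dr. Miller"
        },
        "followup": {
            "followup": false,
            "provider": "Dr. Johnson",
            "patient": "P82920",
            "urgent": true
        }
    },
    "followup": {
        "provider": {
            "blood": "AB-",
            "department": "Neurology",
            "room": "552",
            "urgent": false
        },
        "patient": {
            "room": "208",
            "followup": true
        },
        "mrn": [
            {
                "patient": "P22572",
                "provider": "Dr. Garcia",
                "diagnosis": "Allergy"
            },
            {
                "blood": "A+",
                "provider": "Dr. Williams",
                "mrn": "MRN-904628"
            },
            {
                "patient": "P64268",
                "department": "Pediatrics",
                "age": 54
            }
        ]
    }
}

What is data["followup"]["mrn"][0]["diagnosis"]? "Allergy"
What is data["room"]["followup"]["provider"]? "Dr. Johnson"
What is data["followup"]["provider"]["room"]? "552"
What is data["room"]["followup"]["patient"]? "P82920"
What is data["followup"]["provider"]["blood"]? "AB-"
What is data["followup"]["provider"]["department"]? "Neurology"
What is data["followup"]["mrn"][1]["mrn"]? "MRN-904628"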